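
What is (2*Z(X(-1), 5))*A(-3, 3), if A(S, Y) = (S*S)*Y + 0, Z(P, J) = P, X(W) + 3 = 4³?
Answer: 3294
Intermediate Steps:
X(W) = 61 (X(W) = -3 + 4³ = -3 + 64 = 61)
A(S, Y) = Y*S² (A(S, Y) = S²*Y + 0 = Y*S² + 0 = Y*S²)
(2*Z(X(-1), 5))*A(-3, 3) = (2*61)*(3*(-3)²) = 122*(3*9) = 122*27 = 3294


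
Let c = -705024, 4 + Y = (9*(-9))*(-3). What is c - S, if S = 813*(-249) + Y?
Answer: -502826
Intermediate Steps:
Y = 239 (Y = -4 + (9*(-9))*(-3) = -4 - 81*(-3) = -4 + 243 = 239)
S = -202198 (S = 813*(-249) + 239 = -202437 + 239 = -202198)
c - S = -705024 - 1*(-202198) = -705024 + 202198 = -502826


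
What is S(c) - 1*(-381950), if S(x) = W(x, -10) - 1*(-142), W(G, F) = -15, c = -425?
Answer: 382077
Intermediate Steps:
S(x) = 127 (S(x) = -15 - 1*(-142) = -15 + 142 = 127)
S(c) - 1*(-381950) = 127 - 1*(-381950) = 127 + 381950 = 382077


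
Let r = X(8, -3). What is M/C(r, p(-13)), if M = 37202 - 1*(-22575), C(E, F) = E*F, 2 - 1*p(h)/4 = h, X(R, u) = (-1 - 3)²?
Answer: 59777/960 ≈ 62.268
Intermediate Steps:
X(R, u) = 16 (X(R, u) = (-4)² = 16)
p(h) = 8 - 4*h
r = 16
M = 59777 (M = 37202 + 22575 = 59777)
M/C(r, p(-13)) = 59777/((16*(8 - 4*(-13)))) = 59777/((16*(8 + 52))) = 59777/((16*60)) = 59777/960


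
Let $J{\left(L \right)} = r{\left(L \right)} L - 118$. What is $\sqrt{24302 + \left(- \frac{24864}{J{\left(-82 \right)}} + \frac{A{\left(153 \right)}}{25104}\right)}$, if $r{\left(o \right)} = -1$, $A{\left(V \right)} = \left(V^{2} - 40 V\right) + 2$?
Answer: $\frac{\sqrt{984442682955}}{6276} \approx 158.09$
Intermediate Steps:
$A{\left(V \right)} = 2 + V^{2} - 40 V$
$J{\left(L \right)} = -118 - L$ ($J{\left(L \right)} = - L - 118 = -118 - L$)
$\sqrt{24302 + \left(- \frac{24864}{J{\left(-82 \right)}} + \frac{A{\left(153 \right)}}{25104}\right)} = \sqrt{24302 - \left(\frac{24864}{-118 - -82} - \frac{2 + 153^{2} - 6120}{25104}\right)} = \sqrt{24302 - \left(\frac{24864}{-118 + 82} - \left(2 + 23409 - 6120\right) \frac{1}{25104}\right)} = \sqrt{24302 + \left(- \frac{24864}{-36} + 17291 \cdot \frac{1}{25104}\right)} = \sqrt{24302 + \left(\left(-24864\right) \left(- \frac{1}{36}\right) + \frac{17291}{25104}\right)} = \sqrt{24302 + \left(\frac{2072}{3} + \frac{17291}{25104}\right)} = \sqrt{24302 + \frac{17355787}{25104}} = \sqrt{\frac{627433195}{25104}} = \frac{\sqrt{984442682955}}{6276}$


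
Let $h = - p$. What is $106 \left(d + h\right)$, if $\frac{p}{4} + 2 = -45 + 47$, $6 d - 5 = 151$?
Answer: $2756$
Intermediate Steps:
$d = 26$ ($d = \frac{5}{6} + \frac{1}{6} \cdot 151 = \frac{5}{6} + \frac{151}{6} = 26$)
$p = 0$ ($p = -8 + 4 \left(-45 + 47\right) = -8 + 4 \cdot 2 = -8 + 8 = 0$)
$h = 0$ ($h = \left(-1\right) 0 = 0$)
$106 \left(d + h\right) = 106 \left(26 + 0\right) = 106 \cdot 26 = 2756$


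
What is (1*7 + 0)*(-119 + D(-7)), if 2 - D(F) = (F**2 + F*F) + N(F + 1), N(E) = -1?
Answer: -1498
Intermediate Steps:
D(F) = 3 - 2*F**2 (D(F) = 2 - ((F**2 + F*F) - 1) = 2 - ((F**2 + F**2) - 1) = 2 - (2*F**2 - 1) = 2 - (-1 + 2*F**2) = 2 + (1 - 2*F**2) = 3 - 2*F**2)
(1*7 + 0)*(-119 + D(-7)) = (1*7 + 0)*(-119 + (3 - 2*(-7)**2)) = (7 + 0)*(-119 + (3 - 2*49)) = 7*(-119 + (3 - 98)) = 7*(-119 - 95) = 7*(-214) = -1498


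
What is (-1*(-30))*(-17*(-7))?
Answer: 3570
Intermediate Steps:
(-1*(-30))*(-17*(-7)) = 30*119 = 3570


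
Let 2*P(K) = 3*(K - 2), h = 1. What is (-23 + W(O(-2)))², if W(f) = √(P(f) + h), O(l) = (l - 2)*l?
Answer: (23 - √10)² ≈ 393.54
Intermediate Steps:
P(K) = -3 + 3*K/2 (P(K) = (3*(K - 2))/2 = (3*(-2 + K))/2 = (-6 + 3*K)/2 = -3 + 3*K/2)
O(l) = l*(-2 + l) (O(l) = (-2 + l)*l = l*(-2 + l))
W(f) = √(-2 + 3*f/2) (W(f) = √((-3 + 3*f/2) + 1) = √(-2 + 3*f/2))
(-23 + W(O(-2)))² = (-23 + √(-8 + 6*(-2*(-2 - 2)))/2)² = (-23 + √(-8 + 6*(-2*(-4)))/2)² = (-23 + √(-8 + 6*8)/2)² = (-23 + √(-8 + 48)/2)² = (-23 + √40/2)² = (-23 + (2*√10)/2)² = (-23 + √10)²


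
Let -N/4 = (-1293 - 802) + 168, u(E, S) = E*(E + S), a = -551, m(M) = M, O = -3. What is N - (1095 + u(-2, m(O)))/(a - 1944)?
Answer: 3846513/499 ≈ 7708.4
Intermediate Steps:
N = 7708 (N = -4*((-1293 - 802) + 168) = -4*(-2095 + 168) = -4*(-1927) = 7708)
N - (1095 + u(-2, m(O)))/(a - 1944) = 7708 - (1095 - 2*(-2 - 3))/(-551 - 1944) = 7708 - (1095 - 2*(-5))/(-2495) = 7708 - (1095 + 10)*(-1)/2495 = 7708 - 1105*(-1)/2495 = 7708 - 1*(-221/499) = 7708 + 221/499 = 3846513/499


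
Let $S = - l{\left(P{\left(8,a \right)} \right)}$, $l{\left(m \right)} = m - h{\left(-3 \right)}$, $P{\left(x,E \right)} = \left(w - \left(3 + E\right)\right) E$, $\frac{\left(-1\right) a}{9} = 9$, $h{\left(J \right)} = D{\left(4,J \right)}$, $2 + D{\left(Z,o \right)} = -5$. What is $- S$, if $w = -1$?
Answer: $-6230$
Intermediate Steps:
$D{\left(Z,o \right)} = -7$ ($D{\left(Z,o \right)} = -2 - 5 = -7$)
$h{\left(J \right)} = -7$
$a = -81$ ($a = \left(-9\right) 9 = -81$)
$P{\left(x,E \right)} = E \left(-4 - E\right)$ ($P{\left(x,E \right)} = \left(-1 - \left(3 + E\right)\right) E = \left(-4 - E\right) E = E \left(-4 - E\right)$)
$l{\left(m \right)} = 7 + m$ ($l{\left(m \right)} = m - -7 = m + 7 = 7 + m$)
$S = 6230$ ($S = - (7 - - 81 \left(4 - 81\right)) = - (7 - \left(-81\right) \left(-77\right)) = - (7 - 6237) = \left(-1\right) \left(-6230\right) = 6230$)
$- S = \left(-1\right) 6230 = -6230$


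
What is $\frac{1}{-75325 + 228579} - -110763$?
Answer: $\frac{16974872803}{153254} \approx 1.1076 \cdot 10^{5}$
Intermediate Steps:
$\frac{1}{-75325 + 228579} - -110763 = \frac{1}{153254} + 110763 = \frac{16974872803}{153254}$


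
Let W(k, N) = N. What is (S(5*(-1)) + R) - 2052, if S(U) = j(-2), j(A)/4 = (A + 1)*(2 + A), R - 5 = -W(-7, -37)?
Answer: -2010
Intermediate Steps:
R = 42 (R = 5 - 1*(-37) = 5 + 37 = 42)
j(A) = 4*(1 + A)*(2 + A) (j(A) = 4*((A + 1)*(2 + A)) = 4*((1 + A)*(2 + A)) = 4*(1 + A)*(2 + A))
S(U) = 0 (S(U) = 8 + 4*(-2)² + 12*(-2) = 8 + 4*4 - 24 = 8 + 16 - 24 = 0)
(S(5*(-1)) + R) - 2052 = (0 + 42) - 2052 = 42 - 2052 = -2010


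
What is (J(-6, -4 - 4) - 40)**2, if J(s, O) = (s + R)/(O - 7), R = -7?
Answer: 344569/225 ≈ 1531.4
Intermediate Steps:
J(s, O) = (-7 + s)/(-7 + O) (J(s, O) = (s - 7)/(O - 7) = (-7 + s)/(-7 + O))
(J(-6, -4 - 4) - 40)**2 = ((-7 - 6)/(-7 + (-4 - 4)) - 40)**2 = (-13/(-7 - 8) - 40)**2 = (-13/(-15) - 40)**2 = (-1/15*(-13) - 40)**2 = (13/15 - 40)**2 = (-587/15)**2 = 344569/225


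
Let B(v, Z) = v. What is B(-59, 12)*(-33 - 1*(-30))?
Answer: 177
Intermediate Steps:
B(-59, 12)*(-33 - 1*(-30)) = -59*(-33 - 1*(-30)) = -59*(-33 + 30) = -59*(-3) = 177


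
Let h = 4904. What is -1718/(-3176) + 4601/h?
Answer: 2879731/1946888 ≈ 1.4791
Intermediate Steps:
-1718/(-3176) + 4601/h = -1718/(-3176) + 4601/4904 = -1718*(-1/3176) + 4601*(1/4904) = 859/1588 + 4601/4904 = 2879731/1946888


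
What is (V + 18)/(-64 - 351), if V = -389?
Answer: 371/415 ≈ 0.89398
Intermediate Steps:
(V + 18)/(-64 - 351) = (-389 + 18)/(-64 - 351) = -371/(-415) = -371*(-1/415) = 371/415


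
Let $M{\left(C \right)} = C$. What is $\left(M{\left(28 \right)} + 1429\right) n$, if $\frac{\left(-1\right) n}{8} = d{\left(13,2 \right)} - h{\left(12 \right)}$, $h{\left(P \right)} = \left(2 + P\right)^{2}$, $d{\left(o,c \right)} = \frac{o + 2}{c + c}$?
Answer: $2240866$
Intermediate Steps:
$d{\left(o,c \right)} = \frac{2 + o}{2 c}$
$n = 1538$ ($n = - 8 \left(\frac{2 + 13}{2 \cdot 2} - \left(2 + 12\right)^{2}\right) = - 8 \left(\frac{1}{2} \cdot \frac{1}{2} \cdot 15 - 14^{2}\right) = - 8 \left(\frac{15}{4} - 196\right) = \left(-8\right) \left(- \frac{769}{4}\right) = 1538$)
$\left(M{\left(28 \right)} + 1429\right) n = \left(28 + 1429\right) 1538 = 1457 \cdot 1538 = 2240866$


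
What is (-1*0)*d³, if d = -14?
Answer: 0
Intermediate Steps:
(-1*0)*d³ = -1*0*(-14)³ = 0*(-2744) = 0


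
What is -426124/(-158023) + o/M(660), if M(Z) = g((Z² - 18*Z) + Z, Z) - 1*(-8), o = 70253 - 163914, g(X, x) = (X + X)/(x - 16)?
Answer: -2291927245411/33734433994 ≈ -67.940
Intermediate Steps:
g(X, x) = 2*X/(-16 + x) (g(X, x) = (2*X)/(-16 + x) = 2*X/(-16 + x))
o = -93661
M(Z) = 8 + 2*(Z² - 17*Z)/(-16 + Z) (M(Z) = 2*((Z² - 18*Z) + Z)/(-16 + Z) - 1*(-8) = 2*(Z² - 17*Z)/(-16 + Z) + 8 = 8 + 2*(Z² - 17*Z)/(-16 + Z))
-426124/(-158023) + o/M(660) = -426124/(-158023) - 93661*(-16 + 660)/(2*(-64 + 660² - 13*660)) = -426124*(-1/158023) - 93661*322/(-64 + 435600 - 8580) = 426124/158023 - 93661/(2*(1/644)*426956) = 426124/158023 - 93661/213478/161 = 426124/158023 - 93661*161/213478 = 426124/158023 - 15079421/213478 = -2291927245411/33734433994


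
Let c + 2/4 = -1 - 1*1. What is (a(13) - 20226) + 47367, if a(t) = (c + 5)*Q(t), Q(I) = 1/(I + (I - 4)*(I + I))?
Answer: 13407659/494 ≈ 27141.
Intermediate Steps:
c = -5/2 (c = -½ + (-1 - 1*1) = -½ + (-1 - 1) = -½ - 2 = -5/2 ≈ -2.5000)
Q(I) = 1/(I + 2*I*(-4 + I)) (Q(I) = 1/(I + (-4 + I)*(2*I)) = 1/(I + 2*I*(-4 + I)))
a(t) = 5/(2*t*(-7 + 2*t)) (a(t) = (-5/2 + 5)*(1/(t*(-7 + 2*t))) = 5*(1/(t*(-7 + 2*t)))/2 = 5/(2*t*(-7 + 2*t)))
(a(13) - 20226) + 47367 = ((5/2)/(13*(-7 + 2*13)) - 20226) + 47367 = ((5/2)*(1/13)/(-7 + 26) - 20226) + 47367 = ((5/2)*(1/13)/19 - 20226) + 47367 = ((5/2)*(1/13)*(1/19) - 20226) + 47367 = (5/494 - 20226) + 47367 = -9991639/494 + 47367 = 13407659/494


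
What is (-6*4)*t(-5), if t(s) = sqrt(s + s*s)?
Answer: -48*sqrt(5) ≈ -107.33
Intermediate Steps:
t(s) = sqrt(s + s**2)
(-6*4)*t(-5) = (-6*4)*sqrt(-5*(1 - 5)) = -24*2*sqrt(5) = -48*sqrt(5)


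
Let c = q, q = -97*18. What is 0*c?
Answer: 0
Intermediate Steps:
q = -1746
c = -1746
0*c = 0*(-1746) = 0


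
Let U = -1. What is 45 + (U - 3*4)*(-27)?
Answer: 396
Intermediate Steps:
45 + (U - 3*4)*(-27) = 45 + (-1 - 3*4)*(-27) = 45 + (-1 - 12)*(-27) = 45 - 13*(-27) = 45 + 351 = 396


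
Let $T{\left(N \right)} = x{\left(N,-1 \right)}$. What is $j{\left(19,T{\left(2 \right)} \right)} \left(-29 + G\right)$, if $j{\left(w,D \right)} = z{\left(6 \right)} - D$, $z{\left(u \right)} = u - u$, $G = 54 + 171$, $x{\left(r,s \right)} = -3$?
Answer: $588$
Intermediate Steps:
$G = 225$
$T{\left(N \right)} = -3$
$z{\left(u \right)} = 0$
$j{\left(w,D \right)} = - D$ ($j{\left(w,D \right)} = 0 - D = - D$)
$j{\left(19,T{\left(2 \right)} \right)} \left(-29 + G\right) = \left(-1\right) \left(-3\right) \left(-29 + 225\right) = 3 \cdot 196 = 588$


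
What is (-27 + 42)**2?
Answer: 225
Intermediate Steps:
(-27 + 42)**2 = 15**2 = 225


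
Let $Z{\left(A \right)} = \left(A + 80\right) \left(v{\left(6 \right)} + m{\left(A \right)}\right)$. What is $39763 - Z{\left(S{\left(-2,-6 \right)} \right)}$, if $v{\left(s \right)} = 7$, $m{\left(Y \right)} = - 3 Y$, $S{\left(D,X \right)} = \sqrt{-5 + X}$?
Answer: $39170 + 233 i \sqrt{11} \approx 39170.0 + 772.77 i$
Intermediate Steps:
$Z{\left(A \right)} = \left(7 - 3 A\right) \left(80 + A\right)$ ($Z{\left(A \right)} = \left(A + 80\right) \left(7 - 3 A\right) = \left(80 + A\right) \left(7 - 3 A\right) = \left(7 - 3 A\right) \left(80 + A\right)$)
$39763 - Z{\left(S{\left(-2,-6 \right)} \right)} = 39763 - \left(560 - 233 \sqrt{-5 - 6} - 3 \left(\sqrt{-5 - 6}\right)^{2}\right) = 39763 - \left(560 - 233 \sqrt{-11} - 3 \left(\sqrt{-11}\right)^{2}\right) = 39763 - \left(560 - 233 i \sqrt{11} - 3 \left(i \sqrt{11}\right)^{2}\right) = 39763 - \left(560 - 233 i \sqrt{11} - -33\right) = 39763 - \left(560 - 233 i \sqrt{11} + 33\right) = 39763 - \left(593 - 233 i \sqrt{11}\right) = 39170 + 233 i \sqrt{11}$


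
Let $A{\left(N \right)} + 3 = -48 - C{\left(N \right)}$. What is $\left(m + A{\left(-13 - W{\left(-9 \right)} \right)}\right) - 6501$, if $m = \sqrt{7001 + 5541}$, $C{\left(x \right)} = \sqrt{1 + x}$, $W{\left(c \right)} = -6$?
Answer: $-6552 + \sqrt{12542} - i \sqrt{6} \approx -6440.0 - 2.4495 i$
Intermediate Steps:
$A{\left(N \right)} = -51 - \sqrt{1 + N}$ ($A{\left(N \right)} = -3 - \left(48 + \sqrt{1 + N}\right) = -51 - \sqrt{1 + N}$)
$m = \sqrt{12542} \approx 111.99$
$\left(m + A{\left(-13 - W{\left(-9 \right)} \right)}\right) - 6501 = \left(\sqrt{12542} - \left(51 + \sqrt{1 - 7}\right)\right) - 6501 = \left(\sqrt{12542} - \left(51 + \sqrt{-6}\right)\right) - 6501 = \left(\sqrt{12542} - \left(51 + i \sqrt{6}\right)\right) - 6501 = \left(-51 + \sqrt{12542} - i \sqrt{6}\right) - 6501 = -6552 + \sqrt{12542} - i \sqrt{6}$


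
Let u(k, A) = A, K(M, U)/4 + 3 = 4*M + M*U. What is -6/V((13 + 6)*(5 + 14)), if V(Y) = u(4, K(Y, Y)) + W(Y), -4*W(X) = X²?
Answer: -24/1977871 ≈ -1.2134e-5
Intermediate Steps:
K(M, U) = -12 + 16*M + 4*M*U (K(M, U) = -12 + 4*(4*M + M*U) = -12 + (16*M + 4*M*U) = -12 + 16*M + 4*M*U)
W(X) = -X²/4
V(Y) = -12 + 16*Y + 15*Y²/4 (V(Y) = (-12 + 16*Y + 4*Y*Y) - Y²/4 = (-12 + 16*Y + 4*Y²) - Y²/4 = (-12 + 4*Y² + 16*Y) - Y²/4 = -12 + 16*Y + 15*Y²/4)
-6/V((13 + 6)*(5 + 14)) = -6/(-12 + 16*((13 + 6)*(5 + 14)) + 15*((13 + 6)*(5 + 14))²/4) = -6/(-12 + 16*(19*19) + 15*(19*19)²/4) = -6/(-12 + 16*361 + (15/4)*361²) = -6/(-12 + 5776 + (15/4)*130321) = -6/(-12 + 5776 + 1954815/4) = -6/1977871/4 = -6*4/1977871 = -24/1977871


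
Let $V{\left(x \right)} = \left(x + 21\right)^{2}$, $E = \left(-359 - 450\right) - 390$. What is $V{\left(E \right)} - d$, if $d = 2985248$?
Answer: $-1597564$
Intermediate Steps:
$E = -1199$ ($E = \left(-359 - 450\right) - 390 = -809 - 390 = -1199$)
$V{\left(x \right)} = \left(21 + x\right)^{2}$
$V{\left(E \right)} - d = \left(21 - 1199\right)^{2} - 2985248 = \left(-1178\right)^{2} - 2985248 = 1387684 - 2985248 = -1597564$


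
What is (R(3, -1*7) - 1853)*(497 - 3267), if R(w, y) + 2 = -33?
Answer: 5229760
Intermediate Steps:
R(w, y) = -35 (R(w, y) = -2 - 33 = -35)
(R(3, -1*7) - 1853)*(497 - 3267) = (-35 - 1853)*(497 - 3267) = -1888*(-2770) = 5229760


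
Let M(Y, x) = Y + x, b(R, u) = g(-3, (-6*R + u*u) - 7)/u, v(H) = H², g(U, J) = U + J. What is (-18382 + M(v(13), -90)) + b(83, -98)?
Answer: -901395/49 ≈ -18396.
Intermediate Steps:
g(U, J) = J + U
b(R, u) = (-10 + u² - 6*R)/u (b(R, u) = (((-6*R + u*u) - 7) - 3)/u = (((-6*R + u²) - 7) - 3)/u = (((u² - 6*R) - 7) - 3)/u = ((-7 + u² - 6*R) - 3)/u = (-10 + u² - 6*R)/u)
(-18382 + M(v(13), -90)) + b(83, -98) = (-18382 + (13² - 90)) + (-10 + (-98)² - 6*83)/(-98) = (-18382 + (169 - 90)) - (-10 + 9604 - 498)/98 = (-18382 + 79) - 1/98*9096 = -18303 - 4548/49 = -901395/49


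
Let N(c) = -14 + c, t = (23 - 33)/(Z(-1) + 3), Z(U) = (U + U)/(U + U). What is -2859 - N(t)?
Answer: -5685/2 ≈ -2842.5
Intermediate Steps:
Z(U) = 1 (Z(U) = (2*U)/((2*U)) = (2*U)*(1/(2*U)) = 1)
t = -5/2 (t = (23 - 33)/(1 + 3) = -10/4 = -10*1/4 = -5/2 ≈ -2.5000)
-2859 - N(t) = -2859 - (-14 - 5/2) = -2859 - 1*(-33/2) = -2859 + 33/2 = -5685/2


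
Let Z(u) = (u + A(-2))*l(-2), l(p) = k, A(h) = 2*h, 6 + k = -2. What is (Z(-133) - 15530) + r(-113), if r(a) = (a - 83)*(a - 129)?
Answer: 32998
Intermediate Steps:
k = -8 (k = -6 - 2 = -8)
l(p) = -8
Z(u) = 32 - 8*u (Z(u) = (u + 2*(-2))*(-8) = (u - 4)*(-8) = (-4 + u)*(-8) = 32 - 8*u)
r(a) = (-129 + a)*(-83 + a) (r(a) = (-83 + a)*(-129 + a) = (-129 + a)*(-83 + a))
(Z(-133) - 15530) + r(-113) = ((32 - 8*(-133)) - 15530) + (10707 + (-113)² - 212*(-113)) = ((32 + 1064) - 15530) + (10707 + 12769 + 23956) = (1096 - 15530) + 47432 = -14434 + 47432 = 32998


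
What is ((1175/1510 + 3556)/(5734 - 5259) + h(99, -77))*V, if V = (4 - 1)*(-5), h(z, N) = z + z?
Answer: -88431741/28690 ≈ -3082.3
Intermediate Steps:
h(z, N) = 2*z
V = -15 (V = 3*(-5) = -15)
((1175/1510 + 3556)/(5734 - 5259) + h(99, -77))*V = ((1175/1510 + 3556)/(5734 - 5259) + 2*99)*(-15) = ((1175*(1/1510) + 3556)/475 + 198)*(-15) = ((235/302 + 3556)*(1/475) + 198)*(-15) = ((1074147/302)*(1/475) + 198)*(-15) = (1074147/143450 + 198)*(-15) = (29477247/143450)*(-15) = -88431741/28690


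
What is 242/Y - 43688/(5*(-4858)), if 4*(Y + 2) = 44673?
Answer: 197483724/108491285 ≈ 1.8203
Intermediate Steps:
Y = 44665/4 (Y = -2 + (¼)*44673 = -2 + 44673/4 = 44665/4 ≈ 11166.)
242/Y - 43688/(5*(-4858)) = 242/(44665/4) - 43688/(5*(-4858)) = 242*(4/44665) - 43688/(-24290) = 968/44665 - 43688*(-1/24290) = 968/44665 + 21844/12145 = 197483724/108491285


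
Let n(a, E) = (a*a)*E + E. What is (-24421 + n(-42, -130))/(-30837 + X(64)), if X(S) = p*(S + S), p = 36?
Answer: 253871/26229 ≈ 9.6790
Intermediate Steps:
X(S) = 72*S (X(S) = 36*(S + S) = 36*(2*S) = 72*S)
n(a, E) = E + E*a² (n(a, E) = a²*E + E = E*a² + E = E + E*a²)
(-24421 + n(-42, -130))/(-30837 + X(64)) = (-24421 - 130*(1 + (-42)²))/(-30837 + 72*64) = (-24421 - 130*(1 + 1764))/(-30837 + 4608) = (-24421 - 130*1765)/(-26229) = (-24421 - 229450)*(-1/26229) = -253871*(-1/26229) = 253871/26229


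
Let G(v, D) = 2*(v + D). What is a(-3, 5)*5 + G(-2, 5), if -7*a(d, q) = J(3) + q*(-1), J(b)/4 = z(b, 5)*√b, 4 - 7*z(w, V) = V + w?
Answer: 67/7 + 80*√3/49 ≈ 12.399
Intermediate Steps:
z(w, V) = 4/7 - V/7 - w/7 (z(w, V) = 4/7 - (V + w)/7 = 4/7 + (-V/7 - w/7) = 4/7 - V/7 - w/7)
J(b) = 4*√b*(-⅐ - b/7) (J(b) = 4*((4/7 - ⅐*5 - b/7)*√b) = 4*((4/7 - 5/7 - b/7)*√b) = 4*((-⅐ - b/7)*√b) = 4*(√b*(-⅐ - b/7)) = 4*√b*(-⅐ - b/7))
a(d, q) = q/7 + 16*√3/49 (a(d, q) = -(4*√3*(-1 - 1*3)/7 + q*(-1))/7 = -(4*√3*(-1 - 3)/7 - q)/7 = -((4/7)*√3*(-4) - q)/7 = -(-16*√3/7 - q)/7 = -(-q - 16*√3/7)/7 = q/7 + 16*√3/49)
G(v, D) = 2*D + 2*v (G(v, D) = 2*(D + v) = 2*D + 2*v)
a(-3, 5)*5 + G(-2, 5) = ((⅐)*5 + 16*√3/49)*5 + (2*5 + 2*(-2)) = (5/7 + 16*√3/49)*5 + (10 - 4) = (25/7 + 80*√3/49) + 6 = 67/7 + 80*√3/49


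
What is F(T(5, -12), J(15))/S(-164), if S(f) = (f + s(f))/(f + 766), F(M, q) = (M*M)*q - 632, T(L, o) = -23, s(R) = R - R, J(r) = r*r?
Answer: -35636293/82 ≈ -4.3459e+5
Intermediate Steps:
J(r) = r**2
s(R) = 0
F(M, q) = -632 + q*M**2 (F(M, q) = M**2*q - 632 = q*M**2 - 632 = -632 + q*M**2)
S(f) = f/(766 + f) (S(f) = (f + 0)/(f + 766) = f/(766 + f))
F(T(5, -12), J(15))/S(-164) = (-632 + 15**2*(-23)**2)/((-164/(766 - 164))) = (-632 + 225*529)/((-164/602)) = (-632 + 119025)/((-164*1/602)) = 118393/(-82/301) = 118393*(-301/82) = -35636293/82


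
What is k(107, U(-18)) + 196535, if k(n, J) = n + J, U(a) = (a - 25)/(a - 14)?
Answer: 6292587/32 ≈ 1.9664e+5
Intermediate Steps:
U(a) = (-25 + a)/(-14 + a)
k(n, J) = J + n
k(107, U(-18)) + 196535 = ((-25 - 18)/(-14 - 18) + 107) + 196535 = (-43/(-32) + 107) + 196535 = (-1/32*(-43) + 107) + 196535 = (43/32 + 107) + 196535 = 3467/32 + 196535 = 6292587/32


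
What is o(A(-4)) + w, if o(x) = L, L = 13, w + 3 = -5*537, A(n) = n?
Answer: -2675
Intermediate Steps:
w = -2688 (w = -3 - 5*537 = -3 - 2685 = -2688)
o(x) = 13
o(A(-4)) + w = 13 - 2688 = -2675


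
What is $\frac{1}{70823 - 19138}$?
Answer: $\frac{1}{51685} \approx 1.9348 \cdot 10^{-5}$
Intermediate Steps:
$\frac{1}{70823 - 19138} = \frac{1}{51685}$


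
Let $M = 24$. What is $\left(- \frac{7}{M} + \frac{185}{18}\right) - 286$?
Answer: $- \frac{19873}{72} \approx -276.01$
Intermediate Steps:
$\left(- \frac{7}{M} + \frac{185}{18}\right) - 286 = \left(- \frac{7}{24} + \frac{185}{18}\right) - 286 = \frac{719}{72} - 286 = - \frac{19873}{72}$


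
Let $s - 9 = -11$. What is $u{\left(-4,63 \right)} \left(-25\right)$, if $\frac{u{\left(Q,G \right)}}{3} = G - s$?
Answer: $-4875$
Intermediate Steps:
$s = -2$ ($s = 9 - 11 = -2$)
$u{\left(Q,G \right)} = 6 + 3 G$ ($u{\left(Q,G \right)} = 3 \left(G - -2\right) = 3 \left(G + 2\right) = 3 \left(2 + G\right) = 6 + 3 G$)
$u{\left(-4,63 \right)} \left(-25\right) = \left(6 + 3 \cdot 63\right) \left(-25\right) = \left(6 + 189\right) \left(-25\right) = 195 \left(-25\right) = -4875$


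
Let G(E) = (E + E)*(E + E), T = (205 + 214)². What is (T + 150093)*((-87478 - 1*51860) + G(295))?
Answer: 67984180348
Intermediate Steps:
T = 175561 (T = 419² = 175561)
G(E) = 4*E² (G(E) = (2*E)*(2*E) = 4*E²)
(T + 150093)*((-87478 - 1*51860) + G(295)) = (175561 + 150093)*((-87478 - 1*51860) + 4*295²) = 325654*((-87478 - 51860) + 4*87025) = 325654*(-139338 + 348100) = 325654*208762 = 67984180348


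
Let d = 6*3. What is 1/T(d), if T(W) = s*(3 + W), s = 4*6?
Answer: 1/504 ≈ 0.0019841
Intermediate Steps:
d = 18
s = 24
T(W) = 72 + 24*W (T(W) = 24*(3 + W) = 72 + 24*W)
1/T(d) = 1/(72 + 24*18) = 1/(72 + 432) = 1/504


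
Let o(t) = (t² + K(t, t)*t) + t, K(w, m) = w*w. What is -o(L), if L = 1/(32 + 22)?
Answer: -2971/157464 ≈ -0.018868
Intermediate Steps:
K(w, m) = w²
L = 1/54 ≈ 0.018519
o(t) = t + t² + t³ (o(t) = (t² + t²*t) + t = (t² + t³) + t = t + t² + t³)
-o(L) = -(1 + 1/54 + (1/54)²)/54 = -(1 + 1/54 + 1/2916)/54 = -2971/(54*2916) = -1*2971/157464 = -2971/157464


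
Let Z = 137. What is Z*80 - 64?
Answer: 10896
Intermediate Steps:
Z*80 - 64 = 137*80 - 64 = 10960 - 64 = 10896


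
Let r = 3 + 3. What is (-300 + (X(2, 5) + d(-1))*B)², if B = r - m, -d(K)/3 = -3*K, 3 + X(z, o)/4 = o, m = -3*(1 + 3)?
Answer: 101124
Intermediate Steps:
m = -12 (m = -3*4 = -12)
r = 6
X(z, o) = -12 + 4*o
d(K) = 9*K (d(K) = -(-9)*K = 9*K)
B = 18 (B = 6 - 1*(-12) = 6 + 12 = 18)
(-300 + (X(2, 5) + d(-1))*B)² = (-300 + ((-12 + 4*5) + 9*(-1))*18)² = (-300 + ((-12 + 20) - 9)*18)² = (-300 + (8 - 9)*18)² = (-300 - 1*18)² = (-300 - 18)² = (-318)² = 101124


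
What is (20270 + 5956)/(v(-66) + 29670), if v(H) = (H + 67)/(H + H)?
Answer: 3461832/3916439 ≈ 0.88392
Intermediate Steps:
v(H) = (67 + H)/(2*H) (v(H) = (67 + H)/((2*H)) = (67 + H)*(1/(2*H)) = (67 + H)/(2*H))
(20270 + 5956)/(v(-66) + 29670) = (20270 + 5956)/((1/2)*(67 - 66)/(-66) + 29670) = 26226/((1/2)*(-1/66)*1 + 29670) = 26226/(-1/132 + 29670) = 26226/(3916439/132) = 26226*(132/3916439) = 3461832/3916439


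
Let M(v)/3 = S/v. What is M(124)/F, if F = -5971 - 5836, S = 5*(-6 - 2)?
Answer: 30/366017 ≈ 8.1963e-5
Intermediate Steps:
S = -40 (S = 5*(-8) = -40)
F = -11807
M(v) = -120/v (M(v) = 3*(-40/v) = -120/v)
M(124)/F = -120/124/(-11807) = -120*1/124*(-1/11807) = -30/31*(-1/11807) = 30/366017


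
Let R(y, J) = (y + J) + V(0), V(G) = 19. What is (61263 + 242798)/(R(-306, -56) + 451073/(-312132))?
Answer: -94907168052/107512349 ≈ -882.76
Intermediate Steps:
R(y, J) = 19 + J + y (R(y, J) = (y + J) + 19 = (J + y) + 19 = 19 + J + y)
(61263 + 242798)/(R(-306, -56) + 451073/(-312132)) = (61263 + 242798)/((19 - 56 - 306) + 451073/(-312132)) = 304061/(-343 + 451073*(-1/312132)) = 304061/(-343 - 451073/312132) = 304061/(-107512349/312132) = 304061*(-312132/107512349) = -94907168052/107512349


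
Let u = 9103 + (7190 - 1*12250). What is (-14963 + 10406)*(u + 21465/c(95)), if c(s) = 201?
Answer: -1267010052/67 ≈ -1.8911e+7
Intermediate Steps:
u = 4043 (u = 9103 + (7190 - 12250) = 9103 - 5060 = 4043)
(-14963 + 10406)*(u + 21465/c(95)) = (-14963 + 10406)*(4043 + 21465/201) = -4557*(4043 + 21465*(1/201)) = -4557*(4043 + 7155/67) = -4557*278036/67 = -1267010052/67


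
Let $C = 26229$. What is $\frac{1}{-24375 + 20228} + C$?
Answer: $\frac{108771662}{4147} \approx 26229.0$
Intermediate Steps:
$\frac{1}{-24375 + 20228} + C = \frac{1}{-24375 + 20228} + 26229 = \frac{1}{-4147} + 26229 = - \frac{1}{4147} + 26229 = \frac{108771662}{4147}$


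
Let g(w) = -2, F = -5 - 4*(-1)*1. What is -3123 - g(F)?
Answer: -3121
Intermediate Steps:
F = -1 (F = -5 + 4*1 = -5 + 4 = -1)
-3123 - g(F) = -3123 - 1*(-2) = -3123 + 2 = -3121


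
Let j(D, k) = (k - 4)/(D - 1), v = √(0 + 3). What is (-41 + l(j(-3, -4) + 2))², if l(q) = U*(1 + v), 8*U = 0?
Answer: 1681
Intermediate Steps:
U = 0 (U = (⅛)*0 = 0)
v = √3 ≈ 1.7320
j(D, k) = (-4 + k)/(-1 + D)
l(q) = 0 (l(q) = 0*(1 + √3) = 0)
(-41 + l(j(-3, -4) + 2))² = (-41 + 0)² = (-41)² = 1681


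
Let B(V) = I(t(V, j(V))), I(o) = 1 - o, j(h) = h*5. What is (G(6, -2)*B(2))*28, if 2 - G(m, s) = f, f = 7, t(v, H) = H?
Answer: 1260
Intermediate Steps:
j(h) = 5*h
B(V) = 1 - 5*V
G(m, s) = -5 (G(m, s) = 2 - 1*7 = 2 - 7 = -5)
(G(6, -2)*B(2))*28 = -5*(1 - 5*2)*28 = -5*(1 - 10)*28 = -5*(-9)*28 = 45*28 = 1260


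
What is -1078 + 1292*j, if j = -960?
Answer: -1241398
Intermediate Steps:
-1078 + 1292*j = -1078 + 1292*(-960) = -1078 - 1240320 = -1241398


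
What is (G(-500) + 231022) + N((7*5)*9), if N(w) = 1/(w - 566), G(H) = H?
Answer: 57861021/251 ≈ 2.3052e+5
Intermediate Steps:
N(w) = 1/(-566 + w)
(G(-500) + 231022) + N((7*5)*9) = (-500 + 231022) + 1/(-566 + (7*5)*9) = 230522 + 1/(-566 + 35*9) = 230522 + 1/(-566 + 315) = 230522 + 1/(-251) = 230522 - 1/251 = 57861021/251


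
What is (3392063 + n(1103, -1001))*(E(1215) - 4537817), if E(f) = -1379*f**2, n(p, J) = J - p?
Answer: -6916370941544228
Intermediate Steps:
(3392063 + n(1103, -1001))*(E(1215) - 4537817) = (3392063 + (-1001 - 1*1103))*(-1379*1215**2 - 4537817) = (3392063 + (-1001 - 1103))*(-1379*1476225 - 4537817) = (3392063 - 2104)*(-2035714275 - 4537817) = 3389959*(-2040252092) = -6916370941544228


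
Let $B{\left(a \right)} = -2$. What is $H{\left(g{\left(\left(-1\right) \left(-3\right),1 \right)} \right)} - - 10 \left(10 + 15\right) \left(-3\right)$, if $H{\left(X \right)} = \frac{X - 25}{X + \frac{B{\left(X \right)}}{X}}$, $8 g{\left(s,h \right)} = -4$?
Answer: $- \frac{5301}{7} \approx -757.29$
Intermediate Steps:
$g{\left(s,h \right)} = - \frac{1}{2}$ ($g{\left(s,h \right)} = \frac{1}{8} \left(-4\right) = - \frac{1}{2}$)
$H{\left(X \right)} = \frac{-25 + X}{X - \frac{2}{X}}$ ($H{\left(X \right)} = \frac{X - 25}{X - \frac{2}{X}} = \frac{-25 + X}{X - \frac{2}{X}}$)
$H{\left(g{\left(\left(-1\right) \left(-3\right),1 \right)} \right)} - - 10 \left(10 + 15\right) \left(-3\right) = - \frac{-25 - \frac{1}{2}}{2 \left(-2 + \left(- \frac{1}{2}\right)^{2}\right)} - - 10 \left(10 + 15\right) \left(-3\right) = \left(- \frac{1}{2}\right) \frac{1}{-2 + \frac{1}{4}} \left(- \frac{51}{2}\right) - \left(-10\right) 25 \left(-3\right) = \left(- \frac{1}{2}\right) \frac{1}{- \frac{7}{4}} \left(- \frac{51}{2}\right) - \left(-250\right) \left(-3\right) = \left(- \frac{1}{2}\right) \left(- \frac{4}{7}\right) \left(- \frac{51}{2}\right) - 750 = - \frac{51}{7} - 750 = - \frac{5301}{7}$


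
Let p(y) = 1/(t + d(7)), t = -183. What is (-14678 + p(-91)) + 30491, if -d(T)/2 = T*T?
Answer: 4443452/281 ≈ 15813.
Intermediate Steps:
d(T) = -2*T² (d(T) = -2*T*T = -2*T²)
p(y) = -1/281 (p(y) = 1/(-183 - 2*7²) = 1/(-183 - 2*49) = 1/(-183 - 98) = 1/(-281) = -1/281)
(-14678 + p(-91)) + 30491 = (-14678 - 1/281) + 30491 = -4124519/281 + 30491 = 4443452/281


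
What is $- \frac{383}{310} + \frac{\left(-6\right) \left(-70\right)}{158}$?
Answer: $\frac{34843}{24490} \approx 1.4227$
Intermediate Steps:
$- \frac{383}{310} + \frac{\left(-6\right) \left(-70\right)}{158} = \left(-383\right) \frac{1}{310} + 420 \cdot \frac{1}{158} = - \frac{383}{310} + \frac{210}{79} = \frac{34843}{24490}$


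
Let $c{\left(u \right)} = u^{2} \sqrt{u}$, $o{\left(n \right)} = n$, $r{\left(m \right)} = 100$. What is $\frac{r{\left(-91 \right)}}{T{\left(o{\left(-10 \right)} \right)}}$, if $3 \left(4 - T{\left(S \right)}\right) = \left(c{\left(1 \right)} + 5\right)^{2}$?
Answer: $- \frac{25}{2} \approx -12.5$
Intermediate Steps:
$c{\left(u \right)} = u^{\frac{5}{2}}$
$T{\left(S \right)} = -8$ ($T{\left(S \right)} = 4 - \frac{\left(1^{\frac{5}{2}} + 5\right)^{2}}{3} = 4 - \frac{\left(1 + 5\right)^{2}}{3} = 4 - \frac{6^{2}}{3} = 4 - 12 = -8$)
$\frac{r{\left(-91 \right)}}{T{\left(o{\left(-10 \right)} \right)}} = \frac{100}{-8} = 100 \left(- \frac{1}{8}\right) = - \frac{25}{2}$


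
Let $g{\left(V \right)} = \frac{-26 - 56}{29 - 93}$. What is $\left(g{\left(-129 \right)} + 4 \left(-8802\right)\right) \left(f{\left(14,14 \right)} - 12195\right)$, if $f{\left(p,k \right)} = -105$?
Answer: $\frac{3464341125}{8} \approx 4.3304 \cdot 10^{8}$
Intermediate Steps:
$g{\left(V \right)} = \frac{41}{32}$ ($g{\left(V \right)} = - \frac{82}{-64} = \left(-82\right) \left(- \frac{1}{64}\right) = \frac{41}{32}$)
$\left(g{\left(-129 \right)} + 4 \left(-8802\right)\right) \left(f{\left(14,14 \right)} - 12195\right) = \left(\frac{41}{32} + 4 \left(-8802\right)\right) \left(-105 - 12195\right) = \left(\frac{41}{32} - 35208\right) \left(-12300\right) = \left(- \frac{1126615}{32}\right) \left(-12300\right) = \frac{3464341125}{8}$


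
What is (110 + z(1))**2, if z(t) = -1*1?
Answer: 11881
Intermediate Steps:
z(t) = -1
(110 + z(1))**2 = (110 - 1)**2 = 109**2 = 11881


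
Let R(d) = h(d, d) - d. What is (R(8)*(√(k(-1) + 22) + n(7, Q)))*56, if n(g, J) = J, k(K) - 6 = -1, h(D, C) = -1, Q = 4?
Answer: -2016 - 1512*√3 ≈ -4634.9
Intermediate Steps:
k(K) = 5 (k(K) = 6 - 1 = 5)
R(d) = -1 - d
(R(8)*(√(k(-1) + 22) + n(7, Q)))*56 = ((-1 - 1*8)*(√(5 + 22) + 4))*56 = ((-1 - 8)*(√27 + 4))*56 = -9*(3*√3 + 4)*56 = -9*(4 + 3*√3)*56 = (-36 - 27*√3)*56 = -2016 - 1512*√3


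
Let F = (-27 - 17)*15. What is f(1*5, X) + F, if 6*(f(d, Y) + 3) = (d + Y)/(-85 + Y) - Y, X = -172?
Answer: -977975/1542 ≈ -634.22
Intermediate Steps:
F = -660 (F = -44*15 = -660)
f(d, Y) = -3 - Y/6 + (Y + d)/(6*(-85 + Y)) (f(d, Y) = -3 + ((d + Y)/(-85 + Y) - Y)/6 = -3 + ((Y + d)/(-85 + Y) - Y)/6 = -3 + (-Y + (Y + d)/(-85 + Y))/6 = -3 + (-Y/6 + (Y + d)/(6*(-85 + Y))) = -3 - Y/6 + (Y + d)/(6*(-85 + Y)))
f(1*5, X) + F = (1530 + 1*5 - 1*(-172)**2 + 68*(-172))/(6*(-85 - 172)) - 660 = (1/6)*(1530 + 5 - 1*29584 - 11696)/(-257) - 660 = (1/6)*(-1/257)*(1530 + 5 - 29584 - 11696) - 660 = (1/6)*(-1/257)*(-39745) - 660 = 39745/1542 - 660 = -977975/1542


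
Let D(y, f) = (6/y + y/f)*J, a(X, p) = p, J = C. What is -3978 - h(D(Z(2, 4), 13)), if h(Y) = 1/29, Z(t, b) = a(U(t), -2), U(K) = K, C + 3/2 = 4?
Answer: -115363/29 ≈ -3978.0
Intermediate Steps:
C = 5/2 (C = -3/2 + 4 = 5/2 ≈ 2.5000)
J = 5/2 ≈ 2.5000
Z(t, b) = -2
D(y, f) = 15/y + 5*y/(2*f) (D(y, f) = (6/y + y/f)*(5/2) = 15/y + 5*y/(2*f))
h(Y) = 1/29
-3978 - h(D(Z(2, 4), 13)) = -3978 - 1*1/29 = -3978 - 1/29 = -115363/29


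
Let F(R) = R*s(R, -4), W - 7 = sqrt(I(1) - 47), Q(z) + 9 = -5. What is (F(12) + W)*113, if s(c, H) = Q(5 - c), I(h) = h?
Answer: -18193 + 113*I*sqrt(46) ≈ -18193.0 + 766.4*I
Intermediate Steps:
Q(z) = -14 (Q(z) = -9 - 5 = -14)
s(c, H) = -14
W = 7 + I*sqrt(46) (W = 7 + sqrt(1 - 47) = 7 + sqrt(-46) = 7 + I*sqrt(46) ≈ 7.0 + 6.7823*I)
F(R) = -14*R (F(R) = R*(-14) = -14*R)
(F(12) + W)*113 = (-14*12 + (7 + I*sqrt(46)))*113 = (-168 + (7 + I*sqrt(46)))*113 = (-161 + I*sqrt(46))*113 = -18193 + 113*I*sqrt(46)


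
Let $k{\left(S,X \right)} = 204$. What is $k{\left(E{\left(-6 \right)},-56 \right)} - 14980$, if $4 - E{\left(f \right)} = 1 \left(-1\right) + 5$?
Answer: $-14776$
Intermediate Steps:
$E{\left(f \right)} = 0$ ($E{\left(f \right)} = 4 - \left(1 \left(-1\right) + 5\right) = 4 - \left(-1 + 5\right) = 4 - 4 = 0$)
$k{\left(E{\left(-6 \right)},-56 \right)} - 14980 = 204 - 14980 = -14776$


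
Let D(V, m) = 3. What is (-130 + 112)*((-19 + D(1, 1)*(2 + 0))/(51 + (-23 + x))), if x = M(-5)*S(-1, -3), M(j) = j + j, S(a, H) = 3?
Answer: -117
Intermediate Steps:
M(j) = 2*j
x = -30 (x = (2*(-5))*3 = -10*3 = -30)
(-130 + 112)*((-19 + D(1, 1)*(2 + 0))/(51 + (-23 + x))) = (-130 + 112)*((-19 + 3*(2 + 0))/(51 + (-23 - 30))) = -18*(-19 + 3*2)/(51 - 53) = -18*(-19 + 6)/(-2) = -(-234)*(-1)/2 = -18*13/2 = -117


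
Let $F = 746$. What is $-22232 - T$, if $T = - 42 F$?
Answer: $9100$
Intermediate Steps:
$T = -31332$ ($T = \left(-42\right) 746 = -31332$)
$-22232 - T = -22232 - -31332 = -22232 + 31332 = 9100$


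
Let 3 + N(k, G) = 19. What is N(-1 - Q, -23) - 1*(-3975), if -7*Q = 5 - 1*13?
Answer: 3991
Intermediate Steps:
Q = 8/7 (Q = -(5 - 1*13)/7 = -(5 - 13)/7 = -⅐*(-8) = 8/7 ≈ 1.1429)
N(k, G) = 16 (N(k, G) = -3 + 19 = 16)
N(-1 - Q, -23) - 1*(-3975) = 16 - 1*(-3975) = 16 + 3975 = 3991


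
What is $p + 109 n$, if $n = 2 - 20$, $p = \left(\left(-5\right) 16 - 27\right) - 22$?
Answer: $-2091$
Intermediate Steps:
$p = -129$ ($p = \left(-80 - 27\right) - 22 = -107 - 22 = -129$)
$n = -18$ ($n = 2 - 20 = -18$)
$p + 109 n = -129 + 109 \left(-18\right) = -129 - 1962 = -2091$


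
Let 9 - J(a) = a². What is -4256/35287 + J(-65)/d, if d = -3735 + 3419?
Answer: 5265182/398239 ≈ 13.221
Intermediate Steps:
d = -316
J(a) = 9 - a²
-4256/35287 + J(-65)/d = -4256/35287 + (9 - 1*(-65)²)/(-316) = -4256*1/35287 + (9 - 1*4225)*(-1/316) = -608/5041 + (9 - 4225)*(-1/316) = -608/5041 - 4216*(-1/316) = -608/5041 + 1054/79 = 5265182/398239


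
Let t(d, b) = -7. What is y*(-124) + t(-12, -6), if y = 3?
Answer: -379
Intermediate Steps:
y*(-124) + t(-12, -6) = 3*(-124) - 7 = -372 - 7 = -379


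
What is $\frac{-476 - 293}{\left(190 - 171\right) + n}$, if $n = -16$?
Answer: $- \frac{769}{3} \approx -256.33$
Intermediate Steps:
$\frac{-476 - 293}{\left(190 - 171\right) + n} = \frac{-476 - 293}{\left(190 - 171\right) - 16} = - \frac{769}{19 - 16} = - \frac{769}{3}$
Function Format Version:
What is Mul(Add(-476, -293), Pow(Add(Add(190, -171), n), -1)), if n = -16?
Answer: Rational(-769, 3) ≈ -256.33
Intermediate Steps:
Mul(Add(-476, -293), Pow(Add(Add(190, -171), n), -1)) = Mul(Add(-476, -293), Pow(Add(Add(190, -171), -16), -1)) = Mul(-769, Pow(Add(19, -16), -1)) = Mul(-769, Pow(3, -1)) = Mul(-769, Rational(1, 3)) = Rational(-769, 3)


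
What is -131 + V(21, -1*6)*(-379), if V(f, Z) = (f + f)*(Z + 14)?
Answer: -127475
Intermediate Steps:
V(f, Z) = 2*f*(14 + Z) (V(f, Z) = (2*f)*(14 + Z) = 2*f*(14 + Z))
-131 + V(21, -1*6)*(-379) = -131 + (2*21*(14 - 1*6))*(-379) = -131 + (2*21*(14 - 6))*(-379) = -131 + (2*21*8)*(-379) = -131 + 336*(-379) = -131 - 127344 = -127475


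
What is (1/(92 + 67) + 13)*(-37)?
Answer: -76516/159 ≈ -481.23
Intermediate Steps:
(1/(92 + 67) + 13)*(-37) = (1/159 + 13)*(-37) = (2068/159)*(-37) = -76516/159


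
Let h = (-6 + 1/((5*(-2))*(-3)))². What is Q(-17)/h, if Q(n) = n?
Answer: -15300/32041 ≈ -0.47751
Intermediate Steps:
h = 32041/900 (h = (-6 + 1/(-10*(-3)))² = (-6 + 1/30)² = (-179/30)² = 32041/900 ≈ 35.601)
Q(-17)/h = -17/32041/900 = -17*900/32041 = -15300/32041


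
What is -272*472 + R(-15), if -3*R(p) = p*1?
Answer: -128379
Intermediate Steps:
R(p) = -p/3
-272*472 + R(-15) = -272*472 - ⅓*(-15) = -128384 + 5 = -128379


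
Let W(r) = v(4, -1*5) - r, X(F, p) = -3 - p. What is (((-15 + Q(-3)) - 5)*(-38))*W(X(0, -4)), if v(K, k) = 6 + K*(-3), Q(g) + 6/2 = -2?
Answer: -6650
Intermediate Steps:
Q(g) = -5 (Q(g) = -3 - 2 = -5)
v(K, k) = 6 - 3*K
W(r) = -6 - r (W(r) = (6 - 3*4) - r = (6 - 12) - r = -6 - r)
(((-15 + Q(-3)) - 5)*(-38))*W(X(0, -4)) = (((-15 - 5) - 5)*(-38))*(-6 - (-3 - 1*(-4))) = ((-20 - 5)*(-38))*(-6 - (-3 + 4)) = (-25*(-38))*(-6 - 1*1) = 950*(-6 - 1) = 950*(-7) = -6650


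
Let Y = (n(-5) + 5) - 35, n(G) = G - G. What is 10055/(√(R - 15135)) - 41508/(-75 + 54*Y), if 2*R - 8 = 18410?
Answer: 13836/565 - 10055*I*√5926/5926 ≈ 24.488 - 130.62*I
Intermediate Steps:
R = 9209 (R = 4 + (½)*18410 = 4 + 9205 = 9209)
n(G) = 0
Y = -30 (Y = (0 + 5) - 35 = 5 - 35 = -30)
10055/(√(R - 15135)) - 41508/(-75 + 54*Y) = 10055/(√(9209 - 15135)) - 41508/(-75 + 54*(-30)) = 10055/(√(-5926)) - 41508/(-75 - 1620) = 10055/((I*√5926)) - 41508/(-1695) = 10055*(-I*√5926/5926) - 41508*(-1/1695) = -10055*I*√5926/5926 + 13836/565 = 13836/565 - 10055*I*√5926/5926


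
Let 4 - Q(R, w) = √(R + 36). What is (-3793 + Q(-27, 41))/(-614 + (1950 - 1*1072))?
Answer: -158/11 ≈ -14.364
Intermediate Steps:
Q(R, w) = 4 - √(36 + R) (Q(R, w) = 4 - √(R + 36) = 4 - √(36 + R))
(-3793 + Q(-27, 41))/(-614 + (1950 - 1*1072)) = (-3793 + (4 - √(36 - 27)))/(-614 + (1950 - 1*1072)) = (-3793 + (4 - √9))/(-614 + (1950 - 1072)) = (-3793 + (4 - 1*3))/(-614 + 878) = (-3793 + (4 - 3))/264 = (-3793 + 1)*(1/264) = -3792*1/264 = -158/11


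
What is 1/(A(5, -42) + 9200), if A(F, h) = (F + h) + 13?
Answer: 1/9176 ≈ 0.00010898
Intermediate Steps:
A(F, h) = 13 + F + h
1/(A(5, -42) + 9200) = 1/((13 + 5 - 42) + 9200) = 1/(-24 + 9200) = 1/9176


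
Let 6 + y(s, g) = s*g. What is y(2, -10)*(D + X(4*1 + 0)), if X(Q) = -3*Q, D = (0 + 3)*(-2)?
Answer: 468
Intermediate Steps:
y(s, g) = -6 + g*s (y(s, g) = -6 + s*g = -6 + g*s)
D = -6 (D = 3*(-2) = -6)
y(2, -10)*(D + X(4*1 + 0)) = (-6 - 10*2)*(-6 - 3*(4*1 + 0)) = (-6 - 20)*(-6 - 3*(4 + 0)) = -26*(-6 - 3*4) = -26*(-6 - 12) = -26*(-18) = 468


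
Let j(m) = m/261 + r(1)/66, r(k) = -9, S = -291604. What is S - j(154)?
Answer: -1674392773/5742 ≈ -2.9160e+5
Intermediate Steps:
j(m) = -3/22 + m/261 (j(m) = m/261 - 9/66 = m*(1/261) - 9*1/66 = m/261 - 3/22 = -3/22 + m/261)
S - j(154) = -291604 - (-3/22 + (1/261)*154) = -291604 - (-3/22 + 154/261) = -291604 - 1*2605/5742 = -291604 - 2605/5742 = -1674392773/5742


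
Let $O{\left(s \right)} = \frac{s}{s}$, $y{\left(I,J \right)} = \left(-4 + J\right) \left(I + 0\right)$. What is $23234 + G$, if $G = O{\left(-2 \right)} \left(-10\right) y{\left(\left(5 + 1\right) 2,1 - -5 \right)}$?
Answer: $22994$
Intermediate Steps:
$y{\left(I,J \right)} = I \left(-4 + J\right)$ ($y{\left(I,J \right)} = \left(-4 + J\right) I = I \left(-4 + J\right)$)
$O{\left(s \right)} = 1$
$G = -240$ ($G = 1 \left(-10\right) \left(5 + 1\right) 2 \left(-4 + \left(1 - -5\right)\right) = - 10 \cdot 6 \cdot 2 \left(-4 + \left(1 + 5\right)\right) = - 10 \cdot 12 \left(-4 + 6\right) = - 10 \cdot 12 \cdot 2 = \left(-10\right) 24 = -240$)
$23234 + G = 23234 - 240 = 22994$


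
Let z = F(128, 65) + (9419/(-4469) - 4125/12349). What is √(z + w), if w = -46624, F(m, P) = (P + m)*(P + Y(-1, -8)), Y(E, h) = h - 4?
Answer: I*√110854965014739435531/55187681 ≈ 190.78*I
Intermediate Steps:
Y(E, h) = -4 + h
F(m, P) = (-12 + P)*(P + m) (F(m, P) = (P + m)*(P + (-4 - 8)) = (P + m)*(P - 12) = (P + m)*(-12 + P) = (-12 + P)*(P + m))
z = 564380039093/55187681 (z = (65² - 12*65 - 12*128 + 65*128) + (9419/(-4469) - 4125/12349) = (4225 - 780 - 1536 + 8320) + (9419*(-1/4469) - 4125*1/12349) = 10229 + (-9419/4469 - 4125/12349) = 10229 - 134749856/55187681 = 564380039093/55187681 ≈ 10227.)
√(z + w) = √(564380039093/55187681 - 46624) = √(-2008690399851/55187681) = I*√110854965014739435531/55187681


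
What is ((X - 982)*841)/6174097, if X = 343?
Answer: -537399/6174097 ≈ -0.087041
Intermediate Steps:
((X - 982)*841)/6174097 = ((343 - 982)*841)/6174097 = -639*841*(1/6174097) = -537399*1/6174097 = -537399/6174097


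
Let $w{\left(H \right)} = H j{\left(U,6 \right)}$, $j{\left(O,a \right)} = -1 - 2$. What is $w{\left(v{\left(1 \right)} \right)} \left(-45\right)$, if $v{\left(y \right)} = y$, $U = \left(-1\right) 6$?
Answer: $135$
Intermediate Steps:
$U = -6$
$j{\left(O,a \right)} = -3$ ($j{\left(O,a \right)} = -1 - 2 = -3$)
$w{\left(H \right)} = - 3 H$ ($w{\left(H \right)} = H \left(-3\right) = - 3 H$)
$w{\left(v{\left(1 \right)} \right)} \left(-45\right) = \left(-3\right) 1 \left(-45\right) = \left(-3\right) \left(-45\right) = 135$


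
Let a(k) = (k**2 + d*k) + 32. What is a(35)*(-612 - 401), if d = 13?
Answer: -1734256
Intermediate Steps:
a(k) = 32 + k**2 + 13*k (a(k) = (k**2 + 13*k) + 32 = 32 + k**2 + 13*k)
a(35)*(-612 - 401) = (32 + 35**2 + 13*35)*(-612 - 401) = (32 + 1225 + 455)*(-1013) = 1712*(-1013) = -1734256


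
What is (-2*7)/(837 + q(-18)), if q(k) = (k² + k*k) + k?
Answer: -14/1467 ≈ -0.0095433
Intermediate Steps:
q(k) = k + 2*k² (q(k) = (k² + k²) + k = 2*k² + k = k + 2*k²)
(-2*7)/(837 + q(-18)) = (-2*7)/(837 - 18*(1 + 2*(-18))) = -14/(837 - 18*(1 - 36)) = -14/(837 - 18*(-35)) = -14/(837 + 630) = -14/1467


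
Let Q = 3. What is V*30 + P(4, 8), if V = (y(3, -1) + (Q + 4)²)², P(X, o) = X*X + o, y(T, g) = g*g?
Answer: 75024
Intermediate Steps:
y(T, g) = g²
P(X, o) = o + X² (P(X, o) = X² + o = o + X²)
V = 2500 (V = ((-1)² + (3 + 4)²)² = (1 + 7²)² = (1 + 49)² = 50² = 2500)
V*30 + P(4, 8) = 2500*30 + (8 + 4²) = 75000 + (8 + 16) = 75000 + 24 = 75024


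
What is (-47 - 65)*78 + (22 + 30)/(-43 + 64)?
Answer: -183404/21 ≈ -8733.5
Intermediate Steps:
(-47 - 65)*78 + (22 + 30)/(-43 + 64) = -112*78 + 52/21 = -8736 + 52*(1/21) = -8736 + 52/21 = -183404/21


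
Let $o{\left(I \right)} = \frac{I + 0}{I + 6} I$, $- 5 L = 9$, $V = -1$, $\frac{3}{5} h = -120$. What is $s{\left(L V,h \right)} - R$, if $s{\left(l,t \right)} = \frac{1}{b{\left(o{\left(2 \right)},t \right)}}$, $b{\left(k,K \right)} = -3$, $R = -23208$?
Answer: $\frac{69623}{3} \approx 23208.0$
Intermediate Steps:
$h = -200$ ($h = \frac{5}{3} \left(-120\right) = -200$)
$L = - \frac{9}{5}$ ($L = \left(- \frac{1}{5}\right) 9 = - \frac{9}{5} \approx -1.8$)
$o{\left(I \right)} = \frac{I^{2}}{6 + I}$ ($o{\left(I \right)} = \frac{I}{6 + I} I = \frac{I^{2}}{6 + I}$)
$s{\left(l,t \right)} = - \frac{1}{3}$ ($s{\left(l,t \right)} = \frac{1}{-3} = - \frac{1}{3}$)
$s{\left(L V,h \right)} - R = - \frac{1}{3} - -23208 = - \frac{1}{3} + 23208 = \frac{69623}{3}$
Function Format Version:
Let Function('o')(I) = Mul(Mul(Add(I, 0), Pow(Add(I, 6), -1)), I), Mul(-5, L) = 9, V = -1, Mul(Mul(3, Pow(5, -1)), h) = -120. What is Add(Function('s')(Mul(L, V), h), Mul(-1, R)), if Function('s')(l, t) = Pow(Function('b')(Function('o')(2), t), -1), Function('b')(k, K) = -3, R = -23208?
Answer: Rational(69623, 3) ≈ 23208.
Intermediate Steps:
h = -200 (h = Mul(Rational(5, 3), -120) = -200)
L = Rational(-9, 5) (L = Mul(Rational(-1, 5), 9) = Rational(-9, 5) ≈ -1.8000)
Function('o')(I) = Mul(Pow(I, 2), Pow(Add(6, I), -1)) (Function('o')(I) = Mul(Mul(I, Pow(Add(6, I), -1)), I) = Mul(Pow(I, 2), Pow(Add(6, I), -1)))
Function('s')(l, t) = Rational(-1, 3) (Function('s')(l, t) = Pow(-3, -1) = Rational(-1, 3))
Add(Function('s')(Mul(L, V), h), Mul(-1, R)) = Add(Rational(-1, 3), Mul(-1, -23208)) = Add(Rational(-1, 3), 23208) = Rational(69623, 3)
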